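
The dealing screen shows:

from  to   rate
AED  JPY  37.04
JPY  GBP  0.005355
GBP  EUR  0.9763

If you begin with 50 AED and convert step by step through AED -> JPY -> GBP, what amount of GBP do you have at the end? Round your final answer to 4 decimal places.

50 AED × 37.04 = 1852 JPY
1852 JPY × 0.005355 = 9.91746 GBP

9.9175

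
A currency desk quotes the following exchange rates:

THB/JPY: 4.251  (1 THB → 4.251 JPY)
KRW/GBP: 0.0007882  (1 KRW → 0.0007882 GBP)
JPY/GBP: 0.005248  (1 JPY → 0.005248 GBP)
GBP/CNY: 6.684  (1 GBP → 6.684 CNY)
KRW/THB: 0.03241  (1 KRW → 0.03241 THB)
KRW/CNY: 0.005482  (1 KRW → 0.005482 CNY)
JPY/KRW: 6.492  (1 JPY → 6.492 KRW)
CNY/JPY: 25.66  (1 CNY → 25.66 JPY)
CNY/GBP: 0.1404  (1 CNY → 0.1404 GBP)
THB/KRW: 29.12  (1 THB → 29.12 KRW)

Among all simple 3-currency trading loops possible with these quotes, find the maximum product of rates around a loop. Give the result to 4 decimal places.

KRW→CNY→JPY→KRW: 0.005482 × 25.66 × 6.492 = 0.91322
JPY→GBP→CNY→JPY: 0.005248 × 6.684 × 25.66 = 0.90009
KRW→THB→JPY→KRW: 0.03241 × 4.251 × 6.492 = 0.89443
Maximum is KRW→CNY→JPY→KRW at 0.9132; no arbitrage — every cycle loses value.

0.9132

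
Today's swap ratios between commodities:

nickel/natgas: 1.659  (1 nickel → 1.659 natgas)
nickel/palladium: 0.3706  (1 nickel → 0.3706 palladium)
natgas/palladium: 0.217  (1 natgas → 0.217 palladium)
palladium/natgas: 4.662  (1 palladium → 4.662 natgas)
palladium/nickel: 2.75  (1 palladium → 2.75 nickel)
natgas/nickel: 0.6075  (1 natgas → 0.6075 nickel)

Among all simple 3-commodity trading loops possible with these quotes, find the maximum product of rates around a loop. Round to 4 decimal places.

1.0496

natgas→nickel→palladium→natgas: 0.6075 × 0.3706 × 4.662 = 1.04960
natgas→palladium→nickel→natgas: 0.217 × 2.75 × 1.659 = 0.99001
Maximum is natgas→nickel→palladium→natgas at 1.0496; arbitrage exists.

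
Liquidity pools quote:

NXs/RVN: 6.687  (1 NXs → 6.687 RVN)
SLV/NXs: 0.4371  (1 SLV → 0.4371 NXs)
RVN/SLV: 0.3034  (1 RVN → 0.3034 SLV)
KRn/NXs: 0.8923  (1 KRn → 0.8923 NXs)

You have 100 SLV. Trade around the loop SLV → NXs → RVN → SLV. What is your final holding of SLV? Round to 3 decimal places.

88.680

100 SLV × 0.4371 = 43.71 NXs
43.71 NXs × 6.687 = 292.28877 RVN
292.28877 RVN × 0.3034 = 88.680412818 SLV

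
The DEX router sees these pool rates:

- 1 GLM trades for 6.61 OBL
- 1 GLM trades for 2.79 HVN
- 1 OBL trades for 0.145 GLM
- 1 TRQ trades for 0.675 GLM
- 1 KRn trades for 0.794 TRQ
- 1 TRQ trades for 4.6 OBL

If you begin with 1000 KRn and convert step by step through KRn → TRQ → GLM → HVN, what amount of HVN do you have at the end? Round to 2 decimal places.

1495.30

1000 KRn × 0.794 = 794 TRQ
794 TRQ × 0.675 = 535.95 GLM
535.95 GLM × 2.79 = 1495.3005 HVN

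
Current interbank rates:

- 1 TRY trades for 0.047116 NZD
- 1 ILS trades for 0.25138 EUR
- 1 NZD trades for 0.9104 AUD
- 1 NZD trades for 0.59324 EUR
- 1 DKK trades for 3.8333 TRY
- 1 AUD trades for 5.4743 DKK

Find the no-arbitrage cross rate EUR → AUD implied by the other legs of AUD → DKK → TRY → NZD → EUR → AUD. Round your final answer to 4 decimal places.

1.7049

Known legs of the cycle: 5.4743 × 3.8333 × 0.047116 × 0.59324 = 0.5865435214120307696
For no arbitrage the full-cycle product must be 1, so the missing rate is 1 / 0.5865435214120307696 ≈ 1.704903.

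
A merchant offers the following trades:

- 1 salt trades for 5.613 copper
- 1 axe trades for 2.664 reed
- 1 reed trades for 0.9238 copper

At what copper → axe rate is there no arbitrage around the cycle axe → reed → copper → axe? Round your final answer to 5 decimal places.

0.40634

Known legs of the cycle: 2.664 × 0.9238 = 2.4610032
For no arbitrage the full-cycle product must be 1, so the missing rate is 1 / 2.4610032 ≈ 0.4063384.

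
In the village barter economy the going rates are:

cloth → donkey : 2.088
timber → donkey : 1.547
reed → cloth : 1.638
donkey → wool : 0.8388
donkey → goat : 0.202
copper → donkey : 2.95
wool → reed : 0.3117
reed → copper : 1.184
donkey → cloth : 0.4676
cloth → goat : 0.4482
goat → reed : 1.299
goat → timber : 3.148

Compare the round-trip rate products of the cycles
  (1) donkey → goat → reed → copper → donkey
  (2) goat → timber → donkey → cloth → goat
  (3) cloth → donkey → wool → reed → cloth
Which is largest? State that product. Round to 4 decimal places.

1.0206

(1) 0.202 × 1.299 × 1.184 × 2.95 = 0.91650
(2) 3.148 × 1.547 × 0.4676 × 0.4482 = 1.02064
(3) 2.088 × 0.8388 × 0.3117 × 1.638 = 0.89421
Highest is cycle (2) at 1.0206 (>1, arbitrage).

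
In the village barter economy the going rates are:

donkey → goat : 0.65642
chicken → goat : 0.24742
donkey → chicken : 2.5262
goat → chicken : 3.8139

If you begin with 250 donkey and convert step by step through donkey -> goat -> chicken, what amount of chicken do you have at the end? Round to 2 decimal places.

250 donkey × 0.65642 = 164.105 goat
164.105 goat × 3.8139 = 625.8800595 chicken

625.88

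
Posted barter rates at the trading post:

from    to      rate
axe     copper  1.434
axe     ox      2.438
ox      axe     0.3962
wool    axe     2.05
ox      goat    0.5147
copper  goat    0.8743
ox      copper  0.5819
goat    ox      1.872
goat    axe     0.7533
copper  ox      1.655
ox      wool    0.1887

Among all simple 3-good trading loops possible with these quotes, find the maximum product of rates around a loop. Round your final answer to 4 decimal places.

copper→goat→ox→copper: 0.8743 × 1.872 × 0.5819 = 0.95239
axe→ox→goat→axe: 2.438 × 0.5147 × 0.7533 = 0.94527
axe→copper→goat→axe: 1.434 × 0.8743 × 0.7533 = 0.94445
axe→ox→wool→axe: 2.438 × 0.1887 × 2.05 = 0.94310
axe→copper→ox→axe: 1.434 × 1.655 × 0.3962 = 0.94029
Maximum is copper→goat→ox→copper at 0.9524; no arbitrage — every cycle loses value.

0.9524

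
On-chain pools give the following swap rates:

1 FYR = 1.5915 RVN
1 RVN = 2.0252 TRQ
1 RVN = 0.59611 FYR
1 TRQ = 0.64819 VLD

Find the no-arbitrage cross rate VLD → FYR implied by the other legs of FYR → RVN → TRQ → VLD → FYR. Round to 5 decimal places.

0.47866

Known legs of the cycle: 1.5915 × 2.0252 × 0.64819 = 2.089184948502
For no arbitrage the full-cycle product must be 1, so the missing rate is 1 / 2.089184948502 ≈ 0.4786556.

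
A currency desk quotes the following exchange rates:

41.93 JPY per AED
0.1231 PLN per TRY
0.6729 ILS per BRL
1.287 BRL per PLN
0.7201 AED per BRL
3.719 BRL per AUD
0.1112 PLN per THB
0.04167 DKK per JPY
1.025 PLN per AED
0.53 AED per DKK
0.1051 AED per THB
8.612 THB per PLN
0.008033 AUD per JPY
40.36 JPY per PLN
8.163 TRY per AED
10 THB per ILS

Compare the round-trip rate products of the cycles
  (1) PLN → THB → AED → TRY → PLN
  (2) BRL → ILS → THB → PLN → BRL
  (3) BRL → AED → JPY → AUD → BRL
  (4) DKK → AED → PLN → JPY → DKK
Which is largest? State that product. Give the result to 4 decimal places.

(1) 8.612 × 0.1051 × 8.163 × 0.1231 = 0.90952
(2) 0.6729 × 10 × 0.1112 × 1.287 = 0.96302
(3) 0.7201 × 41.93 × 0.008033 × 3.719 = 0.90203
(4) 0.53 × 1.025 × 40.36 × 0.04167 = 0.91364
Highest is cycle (2) at 0.9630 (≤1, no arbitrage).

0.9630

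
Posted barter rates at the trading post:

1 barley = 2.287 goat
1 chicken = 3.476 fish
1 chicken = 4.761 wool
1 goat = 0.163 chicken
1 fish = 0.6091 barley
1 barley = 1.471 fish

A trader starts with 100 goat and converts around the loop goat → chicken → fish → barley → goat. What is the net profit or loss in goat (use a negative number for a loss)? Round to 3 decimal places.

-21.074

100 goat × 0.163 = 16.3 chicken
16.3 chicken × 3.476 = 56.6588 fish
56.6588 fish × 0.6091 = 34.51087508 barley
34.51087508 barley × 2.287 = 78.92637130796 goat
Net change: 78.92637130796 − 100 = -21.07362869204 goat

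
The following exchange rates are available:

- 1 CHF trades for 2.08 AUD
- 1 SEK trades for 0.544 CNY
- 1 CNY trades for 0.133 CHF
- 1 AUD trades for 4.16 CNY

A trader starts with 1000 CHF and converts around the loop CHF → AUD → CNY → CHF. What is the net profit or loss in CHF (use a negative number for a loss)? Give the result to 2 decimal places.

1000 CHF × 2.08 = 2080 AUD
2080 AUD × 4.16 = 8652.8 CNY
8652.8 CNY × 0.133 = 1150.8224 CHF
Net change: 1150.8224 − 1000 = 150.8224 CHF

150.82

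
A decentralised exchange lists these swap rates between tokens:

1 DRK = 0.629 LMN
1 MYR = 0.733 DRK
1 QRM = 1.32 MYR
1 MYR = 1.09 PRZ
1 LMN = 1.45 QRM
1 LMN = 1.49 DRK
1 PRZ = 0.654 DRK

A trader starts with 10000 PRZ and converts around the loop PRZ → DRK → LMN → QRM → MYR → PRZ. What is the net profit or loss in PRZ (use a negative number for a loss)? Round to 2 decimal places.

10000 PRZ × 0.654 = 6540 DRK
6540 DRK × 0.629 = 4113.66 LMN
4113.66 LMN × 1.45 = 5964.807 QRM
5964.807 QRM × 1.32 = 7873.54524 MYR
7873.54524 MYR × 1.09 = 8582.1643116 PRZ
Net change: 8582.1643116 − 10000 = -1417.8356884 PRZ

-1417.84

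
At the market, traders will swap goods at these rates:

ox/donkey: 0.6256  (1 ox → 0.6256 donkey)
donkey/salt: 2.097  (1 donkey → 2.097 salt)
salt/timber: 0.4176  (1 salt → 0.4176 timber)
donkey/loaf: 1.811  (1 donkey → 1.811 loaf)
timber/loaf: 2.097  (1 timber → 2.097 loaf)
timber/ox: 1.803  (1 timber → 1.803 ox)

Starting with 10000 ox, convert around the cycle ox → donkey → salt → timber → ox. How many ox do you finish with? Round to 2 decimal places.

10000 ox × 0.6256 = 6256 donkey
6256 donkey × 2.097 = 13118.832 salt
13118.832 salt × 0.4176 = 5478.4242432 timber
5478.4242432 timber × 1.803 = 9877.5989104896 ox

9877.60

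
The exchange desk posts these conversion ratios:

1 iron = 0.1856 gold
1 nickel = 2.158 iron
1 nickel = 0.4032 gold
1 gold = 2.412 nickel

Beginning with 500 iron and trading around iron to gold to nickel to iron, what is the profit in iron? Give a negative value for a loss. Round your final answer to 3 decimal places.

-16.967

500 iron × 0.1856 = 92.8 gold
92.8 gold × 2.412 = 223.8336 nickel
223.8336 nickel × 2.158 = 483.0329088 iron
Net change: 483.0329088 − 500 = -16.9670912 iron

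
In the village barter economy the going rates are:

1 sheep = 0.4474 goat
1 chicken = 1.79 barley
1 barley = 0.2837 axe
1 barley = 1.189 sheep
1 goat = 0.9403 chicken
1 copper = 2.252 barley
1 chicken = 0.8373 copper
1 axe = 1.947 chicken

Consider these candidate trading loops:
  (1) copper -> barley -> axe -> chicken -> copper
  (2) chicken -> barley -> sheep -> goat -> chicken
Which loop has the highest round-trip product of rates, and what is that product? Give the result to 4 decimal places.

1.0415

(1) 2.252 × 0.2837 × 1.947 × 0.8373 = 1.04154
(2) 1.79 × 1.189 × 0.4474 × 0.9403 = 0.89536
Highest is cycle (1) at 1.0415 (>1, arbitrage).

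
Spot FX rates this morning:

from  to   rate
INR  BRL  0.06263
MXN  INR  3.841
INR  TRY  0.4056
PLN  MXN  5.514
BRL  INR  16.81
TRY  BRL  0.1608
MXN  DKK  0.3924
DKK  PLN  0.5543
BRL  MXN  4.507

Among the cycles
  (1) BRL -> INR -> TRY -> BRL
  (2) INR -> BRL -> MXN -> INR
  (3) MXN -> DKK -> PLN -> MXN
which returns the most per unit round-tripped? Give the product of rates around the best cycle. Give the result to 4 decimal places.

1.1993

(1) 16.81 × 0.4056 × 0.1608 = 1.09636
(2) 0.06263 × 4.507 × 3.841 = 1.08421
(3) 0.3924 × 0.5543 × 5.514 = 1.19934
Highest is cycle (3) at 1.1993 (>1, arbitrage).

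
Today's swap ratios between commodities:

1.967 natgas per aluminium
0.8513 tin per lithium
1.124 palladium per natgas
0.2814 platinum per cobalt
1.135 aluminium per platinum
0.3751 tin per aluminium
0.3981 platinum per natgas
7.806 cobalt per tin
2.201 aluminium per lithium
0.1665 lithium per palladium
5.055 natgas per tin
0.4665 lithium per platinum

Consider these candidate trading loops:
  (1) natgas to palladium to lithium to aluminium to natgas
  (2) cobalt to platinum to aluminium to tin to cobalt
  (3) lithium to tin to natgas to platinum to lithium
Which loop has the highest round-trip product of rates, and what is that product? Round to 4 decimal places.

0.9352

(1) 1.124 × 0.1665 × 2.201 × 1.967 = 0.81022
(2) 0.2814 × 1.135 × 0.3751 × 7.806 = 0.93518
(3) 0.8513 × 5.055 × 0.3981 × 0.4665 = 0.79919
Highest is cycle (2) at 0.9352 (≤1, no arbitrage).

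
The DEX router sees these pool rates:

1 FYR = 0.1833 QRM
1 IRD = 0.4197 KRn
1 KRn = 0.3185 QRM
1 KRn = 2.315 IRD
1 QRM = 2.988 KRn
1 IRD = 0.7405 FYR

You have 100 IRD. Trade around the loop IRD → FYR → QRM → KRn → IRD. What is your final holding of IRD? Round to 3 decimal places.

93.890

100 IRD × 0.7405 = 74.05 FYR
74.05 FYR × 0.1833 = 13.573365 QRM
13.573365 QRM × 2.988 = 40.55721462 KRn
40.55721462 KRn × 2.315 = 93.8899518453 IRD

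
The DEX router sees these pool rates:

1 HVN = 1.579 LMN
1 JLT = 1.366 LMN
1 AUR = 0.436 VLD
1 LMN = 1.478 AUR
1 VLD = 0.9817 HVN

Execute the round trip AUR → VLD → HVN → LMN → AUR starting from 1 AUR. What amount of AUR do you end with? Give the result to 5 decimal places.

0.99890

1 AUR × 0.436 = 0.436 VLD
0.436 VLD × 0.9817 = 0.4280212 HVN
0.4280212 HVN × 1.579 = 0.6758454748 LMN
0.6758454748 LMN × 1.478 = 0.9988996117544 AUR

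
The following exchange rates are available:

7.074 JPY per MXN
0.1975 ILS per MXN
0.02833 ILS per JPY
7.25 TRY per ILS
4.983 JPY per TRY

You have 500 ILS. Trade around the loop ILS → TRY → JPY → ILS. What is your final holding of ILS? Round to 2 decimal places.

511.74

500 ILS × 7.25 = 3625 TRY
3625 TRY × 4.983 = 18063.375 JPY
18063.375 JPY × 0.02833 = 511.73541375 ILS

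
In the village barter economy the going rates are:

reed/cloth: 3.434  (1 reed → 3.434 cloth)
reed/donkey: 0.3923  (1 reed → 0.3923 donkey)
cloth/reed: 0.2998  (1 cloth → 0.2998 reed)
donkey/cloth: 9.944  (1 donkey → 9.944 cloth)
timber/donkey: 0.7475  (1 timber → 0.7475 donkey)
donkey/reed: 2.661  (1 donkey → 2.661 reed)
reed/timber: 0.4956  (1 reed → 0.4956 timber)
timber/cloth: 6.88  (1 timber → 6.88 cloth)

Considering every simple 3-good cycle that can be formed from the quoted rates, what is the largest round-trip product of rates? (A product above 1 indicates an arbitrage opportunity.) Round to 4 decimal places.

1.1695

cloth→reed→donkey→cloth: 0.2998 × 0.3923 × 9.944 = 1.16953
timber→cloth→reed→timber: 6.88 × 0.2998 × 0.4956 = 1.02224
timber→donkey→reed→timber: 0.7475 × 2.661 × 0.4956 = 0.98580
Maximum is cloth→reed→donkey→cloth at 1.1695; arbitrage exists.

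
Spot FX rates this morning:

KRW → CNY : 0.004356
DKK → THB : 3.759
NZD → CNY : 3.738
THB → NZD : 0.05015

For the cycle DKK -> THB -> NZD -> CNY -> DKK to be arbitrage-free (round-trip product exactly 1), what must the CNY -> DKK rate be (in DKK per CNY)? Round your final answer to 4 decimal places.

Known legs of the cycle: 3.759 × 0.05015 × 3.738 = 0.7046647713
For no arbitrage the full-cycle product must be 1, so the missing rate is 1 / 0.7046647713 ≈ 1.419115.

1.4191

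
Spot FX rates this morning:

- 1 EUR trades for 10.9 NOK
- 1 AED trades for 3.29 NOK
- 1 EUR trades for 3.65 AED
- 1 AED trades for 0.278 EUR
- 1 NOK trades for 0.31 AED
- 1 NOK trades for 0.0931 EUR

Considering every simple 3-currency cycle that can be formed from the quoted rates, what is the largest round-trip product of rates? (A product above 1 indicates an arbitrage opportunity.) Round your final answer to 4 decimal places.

NOK→EUR→AED→NOK: 0.0931 × 3.65 × 3.29 = 1.11799
NOK→AED→EUR→NOK: 0.31 × 0.278 × 10.9 = 0.93936
Maximum is NOK→EUR→AED→NOK at 1.1180; arbitrage exists.

1.1180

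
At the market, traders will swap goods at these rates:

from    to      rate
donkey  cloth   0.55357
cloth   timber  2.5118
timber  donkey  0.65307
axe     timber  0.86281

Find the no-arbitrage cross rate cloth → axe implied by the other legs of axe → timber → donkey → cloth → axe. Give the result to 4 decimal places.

Known legs of the cycle: 0.86281 × 0.65307 × 0.55357 = 0.311923036601319
For no arbitrage the full-cycle product must be 1, so the missing rate is 1 / 0.311923036601319 ≈ 3.205919.

3.2059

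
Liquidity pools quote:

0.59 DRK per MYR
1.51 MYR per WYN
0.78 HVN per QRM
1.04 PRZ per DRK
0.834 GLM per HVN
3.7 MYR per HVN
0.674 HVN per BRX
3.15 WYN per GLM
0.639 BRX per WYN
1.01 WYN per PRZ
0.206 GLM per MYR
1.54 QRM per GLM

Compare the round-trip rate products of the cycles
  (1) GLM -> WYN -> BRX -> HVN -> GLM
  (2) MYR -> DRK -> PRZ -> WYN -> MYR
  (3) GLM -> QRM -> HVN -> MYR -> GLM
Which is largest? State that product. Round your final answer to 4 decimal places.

(1) 3.15 × 0.639 × 0.674 × 0.834 = 1.13146
(2) 0.59 × 1.04 × 1.01 × 1.51 = 0.93580
(3) 1.54 × 0.78 × 3.7 × 0.206 = 0.91555
Highest is cycle (1) at 1.1315 (>1, arbitrage).

1.1315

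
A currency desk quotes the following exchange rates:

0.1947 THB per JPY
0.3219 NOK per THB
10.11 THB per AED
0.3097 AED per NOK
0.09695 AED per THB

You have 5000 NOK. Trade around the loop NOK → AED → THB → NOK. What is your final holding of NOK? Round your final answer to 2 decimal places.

5039.45

5000 NOK × 0.3097 = 1548.5 AED
1548.5 AED × 10.11 = 15655.335 THB
15655.335 THB × 0.3219 = 5039.4523365 NOK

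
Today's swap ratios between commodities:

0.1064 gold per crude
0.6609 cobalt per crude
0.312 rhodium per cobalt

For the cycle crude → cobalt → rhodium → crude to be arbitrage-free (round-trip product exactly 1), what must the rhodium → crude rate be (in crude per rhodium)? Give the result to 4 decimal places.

Known legs of the cycle: 0.6609 × 0.312 = 0.2062008
For no arbitrage the full-cycle product must be 1, so the missing rate is 1 / 0.2062008 ≈ 4.849642.

4.8496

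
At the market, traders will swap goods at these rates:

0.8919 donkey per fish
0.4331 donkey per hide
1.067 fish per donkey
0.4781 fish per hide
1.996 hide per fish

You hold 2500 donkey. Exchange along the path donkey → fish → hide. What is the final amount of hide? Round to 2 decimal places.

2500 donkey × 1.067 = 2667.5 fish
2667.5 fish × 1.996 = 5324.33 hide

5324.33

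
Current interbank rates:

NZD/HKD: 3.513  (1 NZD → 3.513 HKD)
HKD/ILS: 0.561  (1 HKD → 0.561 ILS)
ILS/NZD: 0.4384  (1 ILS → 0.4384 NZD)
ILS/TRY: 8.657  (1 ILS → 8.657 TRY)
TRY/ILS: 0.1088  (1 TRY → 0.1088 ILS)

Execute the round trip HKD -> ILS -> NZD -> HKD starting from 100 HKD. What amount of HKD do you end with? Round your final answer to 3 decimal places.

100 HKD × 0.561 = 56.1 ILS
56.1 ILS × 0.4384 = 24.59424 NZD
24.59424 NZD × 3.513 = 86.39956512 HKD

86.400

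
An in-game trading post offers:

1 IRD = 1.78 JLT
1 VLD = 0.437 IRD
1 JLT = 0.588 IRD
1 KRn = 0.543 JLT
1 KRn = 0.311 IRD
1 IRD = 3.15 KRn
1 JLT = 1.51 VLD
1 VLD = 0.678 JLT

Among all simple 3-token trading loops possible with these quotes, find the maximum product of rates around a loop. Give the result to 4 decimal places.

VLD→IRD→JLT→VLD: 0.437 × 1.78 × 1.51 = 1.17457
JLT→IRD→KRn→JLT: 0.588 × 3.15 × 0.543 = 1.00574
Maximum is VLD→IRD→JLT→VLD at 1.1746; arbitrage exists.

1.1746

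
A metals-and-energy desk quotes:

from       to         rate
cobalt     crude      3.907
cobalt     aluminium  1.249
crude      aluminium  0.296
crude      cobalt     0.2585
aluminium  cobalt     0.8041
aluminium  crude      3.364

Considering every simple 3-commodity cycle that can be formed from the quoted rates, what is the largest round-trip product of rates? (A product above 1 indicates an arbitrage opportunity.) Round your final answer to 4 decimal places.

crude→cobalt→aluminium→crude: 0.2585 × 1.249 × 3.364 = 1.08612
crude→aluminium→cobalt→crude: 0.296 × 0.8041 × 3.907 = 0.92992
Maximum is crude→cobalt→aluminium→crude at 1.0861; arbitrage exists.

1.0861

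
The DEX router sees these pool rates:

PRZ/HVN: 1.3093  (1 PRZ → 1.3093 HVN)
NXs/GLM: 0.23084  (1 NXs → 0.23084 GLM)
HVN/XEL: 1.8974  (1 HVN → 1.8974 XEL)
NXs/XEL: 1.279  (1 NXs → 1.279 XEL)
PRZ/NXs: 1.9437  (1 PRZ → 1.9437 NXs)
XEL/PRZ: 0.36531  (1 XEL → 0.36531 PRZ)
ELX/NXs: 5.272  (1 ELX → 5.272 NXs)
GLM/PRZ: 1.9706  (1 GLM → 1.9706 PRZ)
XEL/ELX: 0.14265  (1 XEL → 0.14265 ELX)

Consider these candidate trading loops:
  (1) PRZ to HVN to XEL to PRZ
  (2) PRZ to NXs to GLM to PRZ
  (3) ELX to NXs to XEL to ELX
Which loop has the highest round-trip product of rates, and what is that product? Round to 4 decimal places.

(1) 1.3093 × 1.8974 × 0.36531 = 0.90753
(2) 1.9437 × 0.23084 × 1.9706 = 0.88418
(3) 5.272 × 1.279 × 0.14265 = 0.96187
Highest is cycle (3) at 0.9619 (≤1, no arbitrage).

0.9619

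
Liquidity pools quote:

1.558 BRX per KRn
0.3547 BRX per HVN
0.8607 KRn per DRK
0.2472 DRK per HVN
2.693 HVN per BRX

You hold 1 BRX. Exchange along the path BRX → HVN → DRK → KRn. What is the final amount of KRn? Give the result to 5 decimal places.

1 BRX × 2.693 = 2.693 HVN
2.693 HVN × 0.2472 = 0.6657096 DRK
0.6657096 DRK × 0.8607 = 0.57297625272 KRn

0.57298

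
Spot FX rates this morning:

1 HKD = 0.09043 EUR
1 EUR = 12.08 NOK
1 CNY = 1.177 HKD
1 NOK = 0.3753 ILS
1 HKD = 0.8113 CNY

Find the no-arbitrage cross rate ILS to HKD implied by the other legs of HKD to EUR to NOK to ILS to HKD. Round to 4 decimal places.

Known legs of the cycle: 0.09043 × 12.08 × 0.3753 = 0.40997561832
For no arbitrage the full-cycle product must be 1, so the missing rate is 1 / 0.40997561832 ≈ 2.439169.

2.4392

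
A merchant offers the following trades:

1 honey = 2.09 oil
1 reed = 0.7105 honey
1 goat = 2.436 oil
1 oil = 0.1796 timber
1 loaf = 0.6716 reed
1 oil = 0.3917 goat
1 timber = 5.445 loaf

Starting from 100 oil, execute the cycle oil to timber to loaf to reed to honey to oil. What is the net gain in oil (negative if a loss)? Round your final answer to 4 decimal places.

100 oil × 0.1796 = 17.96 timber
17.96 timber × 5.445 = 97.7922 loaf
97.7922 loaf × 0.6716 = 65.67724152 reed
65.67724152 reed × 0.7105 = 46.66368009996 honey
46.66368009996 honey × 2.09 = 97.5270914089164 oil
Net change: 97.5270914089164 − 100 = -2.4729085910836 oil

-2.4729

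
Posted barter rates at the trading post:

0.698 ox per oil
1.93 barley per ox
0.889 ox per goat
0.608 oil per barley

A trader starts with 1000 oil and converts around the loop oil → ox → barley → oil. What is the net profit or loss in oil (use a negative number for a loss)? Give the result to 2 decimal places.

1000 oil × 0.698 = 698 ox
698 ox × 1.93 = 1347.14 barley
1347.14 barley × 0.608 = 819.06112 oil
Net change: 819.06112 − 1000 = -180.93888 oil

-180.94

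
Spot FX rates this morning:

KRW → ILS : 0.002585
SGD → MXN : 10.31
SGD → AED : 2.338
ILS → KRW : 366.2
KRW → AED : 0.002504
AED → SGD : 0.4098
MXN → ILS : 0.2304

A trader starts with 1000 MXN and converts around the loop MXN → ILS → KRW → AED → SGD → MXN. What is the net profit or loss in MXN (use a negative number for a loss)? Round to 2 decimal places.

1000 MXN × 0.2304 = 230.4 ILS
230.4 ILS × 366.2 = 84372.48 KRW
84372.48 KRW × 0.002504 = 211.26868992 AED
211.26868992 AED × 0.4098 = 86.577909129216 SGD
86.577909129216 SGD × 10.31 = 892.61824312221696 MXN
Net change: 892.61824312221696 − 1000 = -107.38175687778304 MXN

-107.38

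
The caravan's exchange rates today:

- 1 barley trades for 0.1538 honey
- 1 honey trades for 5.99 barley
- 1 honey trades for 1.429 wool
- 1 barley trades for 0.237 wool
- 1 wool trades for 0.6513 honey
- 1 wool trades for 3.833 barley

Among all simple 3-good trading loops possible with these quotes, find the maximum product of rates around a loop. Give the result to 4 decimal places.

wool→honey→barley→wool: 0.6513 × 5.99 × 0.237 = 0.92461
wool→barley→honey→wool: 3.833 × 0.1538 × 1.429 = 0.84242
Maximum is wool→honey→barley→wool at 0.9246; no arbitrage — every cycle loses value.

0.9246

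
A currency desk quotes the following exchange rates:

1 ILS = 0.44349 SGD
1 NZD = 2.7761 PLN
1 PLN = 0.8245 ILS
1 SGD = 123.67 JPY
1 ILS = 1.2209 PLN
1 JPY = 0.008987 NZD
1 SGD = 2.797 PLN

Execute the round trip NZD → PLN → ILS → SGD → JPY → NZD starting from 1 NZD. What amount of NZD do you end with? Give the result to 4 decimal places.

1 NZD × 2.7761 = 2.7761 PLN
2.7761 PLN × 0.8245 = 2.28889445 ILS
2.28889445 ILS × 0.44349 = 1.0151017996305 SGD
1.0151017996305 SGD × 123.67 = 125.537639560303935 JPY
125.537639560303935 JPY × 0.008987 = 1.128206766728451463845 NZD

1.1282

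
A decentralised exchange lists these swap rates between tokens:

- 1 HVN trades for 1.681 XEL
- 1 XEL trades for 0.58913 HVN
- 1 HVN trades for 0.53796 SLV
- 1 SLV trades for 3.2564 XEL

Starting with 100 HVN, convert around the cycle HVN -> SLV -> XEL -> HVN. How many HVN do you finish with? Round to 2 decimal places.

100 HVN × 0.53796 = 53.796 SLV
53.796 SLV × 3.2564 = 175.1812944 XEL
175.1812944 XEL × 0.58913 = 103.204555969872 HVN

103.20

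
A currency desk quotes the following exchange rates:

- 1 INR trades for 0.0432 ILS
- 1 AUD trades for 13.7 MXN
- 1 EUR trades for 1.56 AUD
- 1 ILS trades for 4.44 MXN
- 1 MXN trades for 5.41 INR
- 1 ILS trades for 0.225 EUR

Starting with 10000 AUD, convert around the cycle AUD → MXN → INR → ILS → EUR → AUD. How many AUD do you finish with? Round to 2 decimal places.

11238.51

10000 AUD × 13.7 = 137000 MXN
137000 MXN × 5.41 = 741170 INR
741170 INR × 0.0432 = 32018.544 ILS
32018.544 ILS × 0.225 = 7204.1724 EUR
7204.1724 EUR × 1.56 = 11238.508944 AUD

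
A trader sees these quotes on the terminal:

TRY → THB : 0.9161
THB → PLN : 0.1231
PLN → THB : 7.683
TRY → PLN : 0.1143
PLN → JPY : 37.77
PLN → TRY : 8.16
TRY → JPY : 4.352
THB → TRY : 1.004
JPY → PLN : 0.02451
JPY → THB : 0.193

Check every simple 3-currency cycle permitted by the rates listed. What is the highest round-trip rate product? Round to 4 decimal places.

TRY→THB→PLN→TRY: 0.9161 × 0.1231 × 8.16 = 0.92022
THB→PLN→JPY→THB: 0.1231 × 37.77 × 0.193 = 0.89735
TRY→PLN→THB→TRY: 0.1143 × 7.683 × 1.004 = 0.88168
TRY→JPY→PLN→TRY: 4.352 × 0.02451 × 8.16 = 0.87041
TRY→JPY→THB→TRY: 4.352 × 0.193 × 1.004 = 0.84330
Maximum is TRY→THB→PLN→TRY at 0.9202; no arbitrage — every cycle loses value.

0.9202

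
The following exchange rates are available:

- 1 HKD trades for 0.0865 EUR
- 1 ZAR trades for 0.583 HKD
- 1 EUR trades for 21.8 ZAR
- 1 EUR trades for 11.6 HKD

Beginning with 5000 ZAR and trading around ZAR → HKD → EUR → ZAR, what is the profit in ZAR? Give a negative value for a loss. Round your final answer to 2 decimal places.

5000 ZAR × 0.583 = 2915 HKD
2915 HKD × 0.0865 = 252.1475 EUR
252.1475 EUR × 21.8 = 5496.8155 ZAR
Net change: 5496.8155 − 5000 = 496.8155 ZAR

496.82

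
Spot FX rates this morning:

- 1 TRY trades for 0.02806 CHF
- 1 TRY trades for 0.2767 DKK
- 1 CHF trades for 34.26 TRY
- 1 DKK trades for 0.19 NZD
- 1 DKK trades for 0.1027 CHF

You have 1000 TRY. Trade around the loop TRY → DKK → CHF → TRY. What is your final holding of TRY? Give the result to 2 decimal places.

1000 TRY × 0.2767 = 276.7 DKK
276.7 DKK × 0.1027 = 28.41709 CHF
28.41709 CHF × 34.26 = 973.5695034 TRY

973.57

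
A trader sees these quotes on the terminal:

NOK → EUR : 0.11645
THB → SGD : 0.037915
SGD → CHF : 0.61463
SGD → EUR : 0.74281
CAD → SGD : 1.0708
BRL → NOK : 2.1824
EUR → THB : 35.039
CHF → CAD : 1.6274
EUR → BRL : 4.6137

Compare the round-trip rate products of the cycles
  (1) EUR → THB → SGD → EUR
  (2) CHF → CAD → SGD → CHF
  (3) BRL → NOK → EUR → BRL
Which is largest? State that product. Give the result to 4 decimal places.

(1) 35.039 × 0.037915 × 0.74281 = 0.98683
(2) 1.6274 × 1.0708 × 0.61463 = 1.07107
(3) 2.1824 × 0.11645 × 4.6137 = 1.17253
Highest is cycle (3) at 1.1725 (>1, arbitrage).

1.1725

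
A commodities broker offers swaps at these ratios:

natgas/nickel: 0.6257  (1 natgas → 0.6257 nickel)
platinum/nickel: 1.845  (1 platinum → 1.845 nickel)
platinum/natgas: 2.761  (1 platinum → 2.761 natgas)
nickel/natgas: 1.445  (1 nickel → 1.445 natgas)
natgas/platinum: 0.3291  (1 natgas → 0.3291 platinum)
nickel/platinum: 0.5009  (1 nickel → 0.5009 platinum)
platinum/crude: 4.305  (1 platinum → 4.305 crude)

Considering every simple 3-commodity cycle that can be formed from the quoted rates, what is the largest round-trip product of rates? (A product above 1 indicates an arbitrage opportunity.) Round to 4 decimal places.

0.8774

nickel→natgas→platinum→nickel: 1.445 × 0.3291 × 1.845 = 0.87739
nickel→platinum→natgas→nickel: 0.5009 × 2.761 × 0.6257 = 0.86533
Maximum is nickel→natgas→platinum→nickel at 0.8774; no arbitrage — every cycle loses value.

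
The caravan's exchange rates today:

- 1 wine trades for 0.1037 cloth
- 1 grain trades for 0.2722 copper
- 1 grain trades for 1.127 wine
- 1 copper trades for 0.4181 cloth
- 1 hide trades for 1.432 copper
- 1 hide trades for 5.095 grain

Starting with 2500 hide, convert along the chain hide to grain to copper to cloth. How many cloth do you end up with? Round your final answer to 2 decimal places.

2500 hide × 5.095 = 12737.5 grain
12737.5 grain × 0.2722 = 3467.1475 copper
3467.1475 copper × 0.4181 = 1449.61436975 cloth

1449.61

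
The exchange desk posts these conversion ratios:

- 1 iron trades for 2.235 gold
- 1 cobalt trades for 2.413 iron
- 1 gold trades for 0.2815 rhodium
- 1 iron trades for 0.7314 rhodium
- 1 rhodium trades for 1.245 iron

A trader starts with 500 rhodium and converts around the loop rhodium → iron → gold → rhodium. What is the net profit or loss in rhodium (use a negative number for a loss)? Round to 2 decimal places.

500 rhodium × 1.245 = 622.5 iron
622.5 iron × 2.235 = 1391.2875 gold
1391.2875 gold × 0.2815 = 391.64743125 rhodium
Net change: 391.64743125 − 500 = -108.35256875 rhodium

-108.35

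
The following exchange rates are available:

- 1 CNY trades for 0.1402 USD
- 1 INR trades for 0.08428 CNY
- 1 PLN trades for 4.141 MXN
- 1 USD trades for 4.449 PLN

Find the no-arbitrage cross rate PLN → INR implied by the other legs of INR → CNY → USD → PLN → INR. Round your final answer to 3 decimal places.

19.022

Known legs of the cycle: 0.08428 × 0.1402 × 4.449 = 0.052569633144
For no arbitrage the full-cycle product must be 1, so the missing rate is 1 / 0.052569633144 ≈ 19.02239.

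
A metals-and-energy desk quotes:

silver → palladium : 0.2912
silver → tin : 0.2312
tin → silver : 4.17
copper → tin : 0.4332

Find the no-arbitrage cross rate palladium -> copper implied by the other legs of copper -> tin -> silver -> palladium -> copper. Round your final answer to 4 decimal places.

Known legs of the cycle: 0.4332 × 4.17 × 0.2912 = 0.5260364928
For no arbitrage the full-cycle product must be 1, so the missing rate is 1 / 0.5260364928 ≈ 1.901009.

1.9010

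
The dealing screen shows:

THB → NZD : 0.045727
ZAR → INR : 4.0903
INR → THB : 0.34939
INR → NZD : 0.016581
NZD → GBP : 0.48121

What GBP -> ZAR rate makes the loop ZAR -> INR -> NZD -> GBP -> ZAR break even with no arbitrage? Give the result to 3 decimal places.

30.641

Known legs of the cycle: 4.0903 × 0.016581 × 0.48121 = 0.032636270593803
For no arbitrage the full-cycle product must be 1, so the missing rate is 1 / 0.032636270593803 ≈ 30.64076.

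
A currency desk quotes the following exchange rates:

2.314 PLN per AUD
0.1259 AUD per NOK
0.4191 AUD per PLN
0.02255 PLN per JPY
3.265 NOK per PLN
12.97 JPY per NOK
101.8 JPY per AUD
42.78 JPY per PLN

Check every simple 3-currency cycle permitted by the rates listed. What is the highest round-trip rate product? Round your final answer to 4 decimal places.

0.9621

PLN→AUD→JPY→PLN: 0.4191 × 101.8 × 0.02255 = 0.96208
NOK→JPY→PLN→NOK: 12.97 × 0.02255 × 3.265 = 0.95493
NOK→AUD→PLN→NOK: 0.1259 × 2.314 × 3.265 = 0.95120
Maximum is PLN→AUD→JPY→PLN at 0.9621; no arbitrage — every cycle loses value.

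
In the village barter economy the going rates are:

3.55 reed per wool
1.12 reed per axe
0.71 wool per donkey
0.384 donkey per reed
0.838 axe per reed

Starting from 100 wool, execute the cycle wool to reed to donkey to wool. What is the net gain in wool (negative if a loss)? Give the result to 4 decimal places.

100 wool × 3.55 = 355 reed
355 reed × 0.384 = 136.32 donkey
136.32 donkey × 0.71 = 96.7872 wool
Net change: 96.7872 − 100 = -3.2128 wool

-3.2128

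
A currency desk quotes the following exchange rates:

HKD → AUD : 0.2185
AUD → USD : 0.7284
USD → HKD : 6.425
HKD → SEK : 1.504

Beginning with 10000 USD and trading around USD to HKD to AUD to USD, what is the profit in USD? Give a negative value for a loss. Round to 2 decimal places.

10000 USD × 6.425 = 64250 HKD
64250 HKD × 0.2185 = 14038.625 AUD
14038.625 AUD × 0.7284 = 10225.73445 USD
Net change: 10225.73445 − 10000 = 225.73445 USD

225.73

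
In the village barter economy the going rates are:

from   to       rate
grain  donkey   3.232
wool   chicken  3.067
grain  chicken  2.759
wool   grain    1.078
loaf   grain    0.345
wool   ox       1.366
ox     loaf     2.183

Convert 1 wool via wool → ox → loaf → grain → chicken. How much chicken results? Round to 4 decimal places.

2.8384

1 wool × 1.366 = 1.366 ox
1.366 ox × 2.183 = 2.981978 loaf
2.981978 loaf × 0.345 = 1.02878241 grain
1.02878241 grain × 2.759 = 2.83841066919 chicken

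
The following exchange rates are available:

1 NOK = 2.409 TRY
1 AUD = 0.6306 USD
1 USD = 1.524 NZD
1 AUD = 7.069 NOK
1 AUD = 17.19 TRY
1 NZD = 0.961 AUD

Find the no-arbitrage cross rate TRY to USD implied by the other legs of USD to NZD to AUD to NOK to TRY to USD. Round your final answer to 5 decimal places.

0.04010

Known legs of the cycle: 1.524 × 0.961 × 7.069 × 2.409 = 24.940384024644
For no arbitrage the full-cycle product must be 1, so the missing rate is 1 / 24.940384024644 ≈ 0.0400956.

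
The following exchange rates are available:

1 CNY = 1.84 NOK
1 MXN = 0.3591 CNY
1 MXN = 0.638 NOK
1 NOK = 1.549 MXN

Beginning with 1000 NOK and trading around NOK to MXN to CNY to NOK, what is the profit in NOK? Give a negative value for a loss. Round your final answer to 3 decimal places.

23.492

1000 NOK × 1.549 = 1549 MXN
1549 MXN × 0.3591 = 556.2459 CNY
556.2459 CNY × 1.84 = 1023.492456 NOK
Net change: 1023.492456 − 1000 = 23.492456 NOK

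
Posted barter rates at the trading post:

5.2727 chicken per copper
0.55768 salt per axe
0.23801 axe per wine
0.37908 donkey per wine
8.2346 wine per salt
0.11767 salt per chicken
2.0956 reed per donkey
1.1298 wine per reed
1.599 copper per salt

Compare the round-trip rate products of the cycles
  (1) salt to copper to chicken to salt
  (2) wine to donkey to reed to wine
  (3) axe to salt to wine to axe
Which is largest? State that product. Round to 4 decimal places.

(1) 1.599 × 5.2727 × 0.11767 = 0.99208
(2) 0.37908 × 2.0956 × 1.1298 = 0.89751
(3) 0.55768 × 8.2346 × 0.23801 = 1.09301
Highest is cycle (3) at 1.0930 (>1, arbitrage).

1.0930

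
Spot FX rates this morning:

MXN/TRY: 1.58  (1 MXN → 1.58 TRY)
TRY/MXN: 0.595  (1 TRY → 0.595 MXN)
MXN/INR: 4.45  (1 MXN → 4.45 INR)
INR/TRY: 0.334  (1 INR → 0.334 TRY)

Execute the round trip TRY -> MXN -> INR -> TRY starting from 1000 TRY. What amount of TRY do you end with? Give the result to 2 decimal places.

1000 TRY × 0.595 = 595 MXN
595 MXN × 4.45 = 2647.75 INR
2647.75 INR × 0.334 = 884.3485 TRY

884.35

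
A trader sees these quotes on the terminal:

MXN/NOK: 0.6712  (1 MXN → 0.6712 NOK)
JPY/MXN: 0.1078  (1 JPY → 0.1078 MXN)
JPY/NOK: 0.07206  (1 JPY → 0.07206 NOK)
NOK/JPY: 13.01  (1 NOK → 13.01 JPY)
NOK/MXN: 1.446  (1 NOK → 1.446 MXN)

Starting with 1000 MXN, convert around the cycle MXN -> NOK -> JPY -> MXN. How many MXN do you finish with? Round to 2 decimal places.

941.34

1000 MXN × 0.6712 = 671.2 NOK
671.2 NOK × 13.01 = 8732.312 JPY
8732.312 JPY × 0.1078 = 941.3432336 MXN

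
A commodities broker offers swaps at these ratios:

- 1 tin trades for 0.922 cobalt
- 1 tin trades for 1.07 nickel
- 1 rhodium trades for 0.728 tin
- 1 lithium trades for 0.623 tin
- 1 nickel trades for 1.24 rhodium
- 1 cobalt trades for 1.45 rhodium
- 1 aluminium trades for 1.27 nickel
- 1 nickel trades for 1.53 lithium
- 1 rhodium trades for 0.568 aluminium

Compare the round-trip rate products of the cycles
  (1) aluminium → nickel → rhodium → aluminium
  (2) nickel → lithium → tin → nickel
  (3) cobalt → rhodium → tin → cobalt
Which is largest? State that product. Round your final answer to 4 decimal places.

(1) 1.27 × 1.24 × 0.568 = 0.89449
(2) 1.53 × 0.623 × 1.07 = 1.01991
(3) 1.45 × 0.728 × 0.922 = 0.97326
Highest is cycle (2) at 1.0199 (>1, arbitrage).

1.0199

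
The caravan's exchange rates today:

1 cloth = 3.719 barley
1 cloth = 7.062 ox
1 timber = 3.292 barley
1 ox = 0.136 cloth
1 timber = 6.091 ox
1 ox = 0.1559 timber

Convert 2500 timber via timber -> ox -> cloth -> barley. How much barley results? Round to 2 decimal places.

7701.83

2500 timber × 6.091 = 15227.5 ox
15227.5 ox × 0.136 = 2070.94 cloth
2070.94 cloth × 3.719 = 7701.82586 barley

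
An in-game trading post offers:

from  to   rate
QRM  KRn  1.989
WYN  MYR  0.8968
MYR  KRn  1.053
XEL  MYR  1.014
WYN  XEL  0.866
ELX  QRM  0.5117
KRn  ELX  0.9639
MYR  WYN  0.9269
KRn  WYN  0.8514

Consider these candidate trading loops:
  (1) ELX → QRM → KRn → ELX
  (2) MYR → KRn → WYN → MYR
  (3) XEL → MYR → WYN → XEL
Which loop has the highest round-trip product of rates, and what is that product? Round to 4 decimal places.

(1) 0.5117 × 1.989 × 0.9639 = 0.98103
(2) 1.053 × 0.8514 × 0.8968 = 0.80400
(3) 1.014 × 0.9269 × 0.866 = 0.81393
Highest is cycle (1) at 0.9810 (≤1, no arbitrage).

0.9810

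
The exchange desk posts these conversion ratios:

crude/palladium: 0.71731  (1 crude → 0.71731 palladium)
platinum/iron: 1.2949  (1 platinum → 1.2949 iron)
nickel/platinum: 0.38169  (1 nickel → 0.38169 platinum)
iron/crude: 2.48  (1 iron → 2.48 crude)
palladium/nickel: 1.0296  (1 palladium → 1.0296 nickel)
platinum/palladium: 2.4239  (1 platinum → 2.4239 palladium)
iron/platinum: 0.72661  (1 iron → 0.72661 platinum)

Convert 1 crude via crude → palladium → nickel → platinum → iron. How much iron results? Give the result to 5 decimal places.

1 crude × 0.71731 = 0.71731 palladium
0.71731 palladium × 1.0296 = 0.738542376 nickel
0.738542376 nickel × 0.38169 = 0.28189423949544 platinum
0.28189423949544 platinum × 1.2949 = 0.365024850722645256 iron

0.36502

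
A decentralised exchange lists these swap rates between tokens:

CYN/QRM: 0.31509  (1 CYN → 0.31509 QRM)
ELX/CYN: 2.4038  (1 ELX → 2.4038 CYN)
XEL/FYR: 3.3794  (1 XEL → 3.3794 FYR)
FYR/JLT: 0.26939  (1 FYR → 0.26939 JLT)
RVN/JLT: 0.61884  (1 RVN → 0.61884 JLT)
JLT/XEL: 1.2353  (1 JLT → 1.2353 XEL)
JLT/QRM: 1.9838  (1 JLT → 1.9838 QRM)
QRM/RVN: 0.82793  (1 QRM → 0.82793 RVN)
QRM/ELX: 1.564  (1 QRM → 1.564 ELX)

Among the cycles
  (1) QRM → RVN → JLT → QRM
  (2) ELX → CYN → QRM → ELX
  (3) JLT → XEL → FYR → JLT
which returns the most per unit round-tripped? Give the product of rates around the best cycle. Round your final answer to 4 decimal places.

(1) 0.82793 × 0.61884 × 1.9838 = 1.01641
(2) 2.4038 × 0.31509 × 1.564 = 1.18459
(3) 1.2353 × 3.3794 × 0.26939 = 1.12459
Highest is cycle (2) at 1.1846 (>1, arbitrage).

1.1846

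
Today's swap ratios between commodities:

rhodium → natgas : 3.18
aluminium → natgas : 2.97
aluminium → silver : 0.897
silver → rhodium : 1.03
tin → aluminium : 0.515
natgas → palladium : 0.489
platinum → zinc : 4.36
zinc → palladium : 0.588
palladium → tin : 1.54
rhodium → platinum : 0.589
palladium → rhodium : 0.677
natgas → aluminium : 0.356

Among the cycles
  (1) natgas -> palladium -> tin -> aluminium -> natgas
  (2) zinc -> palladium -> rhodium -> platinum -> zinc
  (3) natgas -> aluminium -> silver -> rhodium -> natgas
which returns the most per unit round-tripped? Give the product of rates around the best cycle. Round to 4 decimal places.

1.1518

(1) 0.489 × 1.54 × 0.515 × 2.97 = 1.15184
(2) 0.588 × 0.677 × 0.589 × 4.36 = 1.02228
(3) 0.356 × 0.897 × 1.03 × 3.18 = 1.04594
Highest is cycle (1) at 1.1518 (>1, arbitrage).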